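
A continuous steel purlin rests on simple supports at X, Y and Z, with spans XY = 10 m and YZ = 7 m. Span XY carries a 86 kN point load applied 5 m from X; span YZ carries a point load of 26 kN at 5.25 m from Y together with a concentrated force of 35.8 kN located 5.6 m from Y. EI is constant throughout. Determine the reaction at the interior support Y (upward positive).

R_Y = 84.23 kN

Take M_Y as the redundant. Released structure: two simple spans XY and YZ with a hinge at Y.
End slopes at the hinge Y, treating each span as simply supported:
  span XY: point load 86 at a = 5: Pab(L + a)/(6LEI) = 537.5/EI
  span YZ: point load 26 at a = 5.25: Pab(L + b)/(6LEI) = 49.77/EI
  span YZ: point load 35.8 at a = 5.6: Pab(L + b)/(6LEI) = 56.13/EI
  relative rotation θ_0 = (537.5 + 105.9)/EI = 643.4/EI
A unit hogging moment at Y produces rotation L₁/(3EI) + L₂/(3EI) = 5.667/EI.
Compatibility: M_Y·(L₁+L₂)/(3EI) = θ_0, giving M_Y = 113.5 kN·m (hogging).
Span XY, ΣM about X with M_Y applied at Y: R_Y^{XY}·10 = 430 + 113.5, so R_Y^{XY} = 54.35 kN and R_X = 86 − 54.35 = 31.65 kN.
Span YZ, ΣM about Z: R_Y^{YZ}·7 = 95.62 + 113.5, so R_Y^{YZ} = 29.88 kN and R_Z = 61.8 − 29.88 = 31.92 kN.
R_Y = 54.35 + 29.88 = 84.23 kN.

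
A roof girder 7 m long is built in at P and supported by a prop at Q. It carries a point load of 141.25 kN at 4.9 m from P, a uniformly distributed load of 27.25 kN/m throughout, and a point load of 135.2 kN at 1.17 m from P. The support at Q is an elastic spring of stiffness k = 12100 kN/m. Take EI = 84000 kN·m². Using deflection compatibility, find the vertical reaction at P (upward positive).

R_P = 319.7 kN

Take the reaction at Q as the redundant and release it; the primary structure is a cantilever fixed at P.
Downward deflection at the released point Q due to the loads:
  point load 141.25 at a = 4.9: Pa²(3L − a)/(6EI) = 9100/EI
  UDL 27.25: wL⁴/(8EI) = 8178/EI
  point load 135.2 at a = 1.17: Pa²(3L − a)/(6EI) = 611.7/EI
  δ_0 = 17890/EI
Tip deflection under a unit load at Q: L³/(3EI) = 114.3/EI.
With EI = 84000 kN·m²: δ_0 = 0.21298 m and δ_{QQ} = 0.001361 m/kN.
Compatibility — the spring shortens by R_Q/k under the reaction it provides: δ_0 − R_Q·δ_{QQ} = R_Q/k. With 1/k = 0.000083 m/kN, R_Q = δ_0 / (δ_{QQ} + 1/k) = 0.21298 / (0.001361 + 0.000083) = 147.5 kN.
Vertical equilibrium: R_P = ΣP − R_Q = 467.2 − 147.5 = 319.7 kN.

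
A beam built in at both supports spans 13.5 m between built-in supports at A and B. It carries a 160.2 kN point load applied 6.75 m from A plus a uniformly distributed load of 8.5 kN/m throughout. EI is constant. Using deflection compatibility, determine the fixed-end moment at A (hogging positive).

Take the two fixed-end moments M_A, M_B as redundants; the released structure is the simple span AB.
On the primary (simply-supported) span, the end slopes from the loading are:
  at A: point load 160.2 at a = 6.75: Pab(L + b)/(6LEI) = 1825/EI
  at B: point load 160.2 at a = 6.75: Pab(L + a)/(6LEI) = 1825/EI
  at A: UDL 8.5: wL³/(24EI) = 871.4/EI
  at B: UDL 8.5: wL³/(24EI) = 871.4/EI
  θ_A0 = 2696/EI,  θ_B0 = 2696/EI
Flexibility coefficients: a unit moment at one end gives L/(3EI) there and L/(6EI) at the far end, so f₁₁ = f₂₂ = 4.5/EI and f₁₂ = f₂₁ = 2.25/EI.
Compatibility — zero rotation at each built-in end:
  4.5 M_A + 2.25 M_B = 2696
  2.25 M_A + 4.5 M_B = 2696
Solving the pair gives M_A = 399.4 kN·m and M_B = 399.4 kN·m (hogging).

M_A = 399.4 kN·m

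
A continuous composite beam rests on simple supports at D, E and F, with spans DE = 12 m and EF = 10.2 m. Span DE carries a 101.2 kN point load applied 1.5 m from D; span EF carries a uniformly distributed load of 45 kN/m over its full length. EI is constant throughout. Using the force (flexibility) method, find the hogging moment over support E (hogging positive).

M_E = 309.3 kN·m

Insert a hinge at E; M_E is the redundant, and each span becomes simply supported.
Discontinuity in slope at E on the released structure — sum the simple-span end rotations:
  span DE: point load 101.2 at a = 1.5: Pab(L + a)/(6LEI) = 298.9/EI
  span EF: UDL 45: wL³/(24EI) = 1990/EI
  relative rotation θ_0 = (298.9 + 1990)/EI = 2289/EI
A unit hogging moment at E produces rotation L₁/(3EI) + L₂/(3EI) = 7.4/EI.
Slope continuity at E: θ_0 = M_E·7.4/EI, so M_E = 2289/7.4 = 309.3 kN·m (hogging).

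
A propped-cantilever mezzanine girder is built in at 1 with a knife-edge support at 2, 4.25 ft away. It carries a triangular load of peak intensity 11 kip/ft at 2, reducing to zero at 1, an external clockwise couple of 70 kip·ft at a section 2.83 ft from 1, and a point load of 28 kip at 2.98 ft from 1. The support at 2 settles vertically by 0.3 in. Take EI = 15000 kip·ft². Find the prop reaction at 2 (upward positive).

R_2 = 35.97 kip

Remove the prop at 2; the released (primary) structure is a cantilever built in at 1.
Downward deflection at the released point 2 due to the loads:
  triangular load, peak 11 at the free end: 11w₀L⁴/(120EI) = 329/EI
  clockwise couple 70 at a = 2.83: M₀a(2L − a)/(2EI) = 561.6/EI
  point load 28 at a = 2.98: Pa²(3L − a)/(6EI) = 404.9/EI
  δ_0 = 1295/EI
Tip deflection under a unit load at 2: L³/(3EI) = 25.59/EI.
With EI = 15000 kip·ft²: δ_0 = 0.086365 ft and δ_{22} = 0.001706 ft/kip.
Compatibility — the beam at 2 must follow the support down by 0.025 ft: δ_0 − R_2·δ_{22} = 0.025, so R_2 = (0.086365 − 0.025)/0.001706 = 35.97 kip.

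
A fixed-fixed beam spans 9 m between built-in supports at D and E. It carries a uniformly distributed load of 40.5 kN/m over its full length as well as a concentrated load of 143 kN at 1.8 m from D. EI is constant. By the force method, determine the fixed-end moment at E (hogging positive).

Take the two fixed-end moments M_D, M_E as redundants; the released structure is the simple span DE.
Simple-span end rotations at D and E under the given loads:
  at D: UDL 40.5: wL³/(24EI) = 1230/EI
  at E: UDL 40.5: wL³/(24EI) = 1230/EI
  at D: point load 143 at a = 1.8: Pab(L + b)/(6LEI) = 556/EI
  at E: point load 143 at a = 1.8: Pab(L + a)/(6LEI) = 370.7/EI
  θ_D0 = 1786/EI,  θ_E0 = 1601/EI
Flexibility coefficients: a unit moment at one end gives L/(3EI) there and L/(6EI) at the far end, so f₁₁ = f₂₂ = 3/EI and f₁₂ = f₂₁ = 1.5/EI.
Compatibility — zero rotation at each built-in end:
  3 M_D + 1.5 M_E = 1786
  1.5 M_D + 3 M_E = 1601
Solving the pair gives M_D = 438.1 kN·m and M_E = 314.6 kN·m (hogging).

M_E = 314.6 kN·m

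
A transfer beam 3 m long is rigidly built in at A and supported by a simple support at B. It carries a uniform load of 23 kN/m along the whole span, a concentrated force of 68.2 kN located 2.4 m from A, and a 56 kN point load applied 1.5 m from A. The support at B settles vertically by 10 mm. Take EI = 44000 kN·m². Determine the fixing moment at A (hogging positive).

M_A = 223.7 kN·m

Take the reaction at B as the redundant and release it; the primary structure is a cantilever fixed at A.
Deflection at B on the released cantilever, summing each load's contribution:
  UDL 23: wL⁴/(8EI) = 232.9/EI
  point load 68.2 at a = 2.4: Pa²(3L − a)/(6EI) = 432.1/EI
  point load 56 at a = 1.5: Pa²(3L − a)/(6EI) = 157.5/EI
  δ_0 = 822.5/EI
Flexibility coefficient — unit upward force at B: δ_{BB} = L³/(3EI) = 9/EI.
With EI = 44000 kN·m²: δ_0 = 0.018693 m and δ_{BB} = 0.000205 m/kN.
Compatibility — the beam at B must follow the support down by 0.01 m: δ_0 − R_B·δ_{BB} = 0.01, so R_B = (0.018693 − 0.01)/0.000205 = 42.5 kN.
Moment equilibrium about A: M_A = Σ(load moments about A) − R_B·L = 351.2 − 42.5×3 = 223.7 kN·m.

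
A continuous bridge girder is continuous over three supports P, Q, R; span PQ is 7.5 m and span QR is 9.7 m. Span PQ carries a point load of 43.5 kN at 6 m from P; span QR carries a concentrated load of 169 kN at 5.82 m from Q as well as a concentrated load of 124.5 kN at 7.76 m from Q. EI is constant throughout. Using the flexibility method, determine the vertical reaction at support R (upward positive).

Insert a hinge at Q; M_Q is the redundant, and each span becomes simply supported.
End slopes at the hinge Q, treating each span as simply supported:
  span PQ: point load 43.5 at a = 6: Pab(L + a)/(6LEI) = 117.5/EI
  span QR: point load 169 at a = 5.82: Pab(L + b)/(6LEI) = 890.5/EI
  span QR: point load 124.5 at a = 7.76: Pab(L + b)/(6LEI) = 374.9/EI
  relative rotation θ_0 = (117.5 + 1265)/EI = 1383/EI
A unit hogging moment at Q produces rotation L₁/(3EI) + L₂/(3EI) = 5.733/EI.
Compatibility: M_Q·(L₁+L₂)/(3EI) = θ_0, giving M_Q = 241.2 kN·m (hogging).
Span QR, ΣM about R: R_Q^{QR}·9.7 = 897.2 + 241.2, so R_Q^{QR} = 117.4 kN and R_R = 293.5 − 117.4 = 176.1 kN.

R_R = 176.1 kN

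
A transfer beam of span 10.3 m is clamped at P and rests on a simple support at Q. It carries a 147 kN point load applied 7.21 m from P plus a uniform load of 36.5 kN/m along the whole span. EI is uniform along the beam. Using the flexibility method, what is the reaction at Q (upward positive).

R_Q = 223.8 kN

Remove the prop at Q; the released (primary) structure is a cantilever built in at P.
Free-end deflection of the primary structure under the applied loading (downward +):
  point load 147 at a = 7.21: Pa²(3L − a)/(6EI) = 30172/EI
  UDL 36.5: wL⁴/(8EI) = 51351/EI
  δ_0 = 81523/EI
Flexibility coefficient — unit upward force at Q: δ_{QQ} = L³/(3EI) = 364.2/EI.
Compatibility at Q: δ_0 − R_Q·δ_{QQ} = 0, so R_Q = 81523/364.2 = 223.8 kN.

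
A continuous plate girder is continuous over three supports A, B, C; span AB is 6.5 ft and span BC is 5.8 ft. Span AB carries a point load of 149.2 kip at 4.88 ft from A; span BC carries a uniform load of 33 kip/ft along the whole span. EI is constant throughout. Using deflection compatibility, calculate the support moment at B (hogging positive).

M_B = 149.4 kip·ft

Release continuity at B by inserting a hinge; the redundant is the internal moment M_B. The primary structure is two simply-supported spans AB and BC.
End slopes at the hinge B, treating each span as simply supported:
  span AB: point load 149.2 at a = 4.88: Pab(L + a)/(6LEI) = 344.2/EI
  span BC: UDL 33: wL³/(24EI) = 268.3/EI
  relative rotation θ_0 = (344.2 + 268.3)/EI = 612.5/EI
A unit hogging moment at B produces rotation L₁/(3EI) + L₂/(3EI) = 4.1/EI.
Compatibility: M_B·(L₁+L₂)/(3EI) = θ_0, giving M_B = 149.4 kip·ft (hogging).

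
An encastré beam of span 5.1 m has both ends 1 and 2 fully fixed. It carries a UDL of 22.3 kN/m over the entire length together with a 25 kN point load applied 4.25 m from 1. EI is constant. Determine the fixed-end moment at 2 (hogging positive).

M_2 = 63.09 kN·m

Release both end moments; the primary structure is a simply-supported span 12 with redundants M_1 and M_2.
On the primary (simply-supported) span, the end slopes from the loading are:
  at 1: UDL 22.3: wL³/(24EI) = 123.3/EI
  at 2: UDL 22.3: wL³/(24EI) = 123.3/EI
  at 1: point load 25 at a = 4.25: Pab(L + b)/(6LEI) = 17.56/EI
  at 2: point load 25 at a = 4.25: Pab(L + a)/(6LEI) = 27.6/EI
  θ_10 = 140.8/EI,  θ_20 = 150.9/EI
Flexibility coefficients: a unit moment at one end gives L/(3EI) there and L/(6EI) at the far end, so f₁₁ = f₂₂ = 1.7/EI and f₁₂ = f₂₁ = 0.85/EI.
Compatibility — zero rotation at each built-in end:
  1.7 M_1 + 0.85 M_2 = 140.8
  0.85 M_1 + 1.7 M_2 = 150.9
Solving the pair gives M_1 = 51.29 kN·m and M_2 = 63.09 kN·m (hogging).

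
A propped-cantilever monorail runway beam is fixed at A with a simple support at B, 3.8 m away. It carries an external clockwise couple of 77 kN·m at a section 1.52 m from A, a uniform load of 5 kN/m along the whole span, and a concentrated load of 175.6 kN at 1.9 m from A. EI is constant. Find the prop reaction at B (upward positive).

Take the reaction at B as the redundant and release it; the primary structure is a cantilever fixed at A.
Downward deflection at the released point B due to the loads:
  clockwise couple 77 at a = 1.52: M₀a(2L − a)/(2EI) = 355.8/EI
  UDL 5: wL⁴/(8EI) = 130.3/EI
  point load 175.6 at a = 1.9: Pa²(3L − a)/(6EI) = 1004/EI
  δ_0 = 1490/EI
Tip deflection under a unit load at B: L³/(3EI) = 18.29/EI.
The prop prevents deflection at B: R_B = δ_0/δ_{BB} = 1490/18.29 = 81.45 kN.

R_B = 81.45 kN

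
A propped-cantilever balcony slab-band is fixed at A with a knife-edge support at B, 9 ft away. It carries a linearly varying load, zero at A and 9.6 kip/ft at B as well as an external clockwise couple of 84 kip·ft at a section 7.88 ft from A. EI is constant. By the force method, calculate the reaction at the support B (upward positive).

Remove the prop at B; the released (primary) structure is a cantilever built in at A.
Deflection at B on the released cantilever, summing each load's contribution:
  triangular load, peak 9.6 at the free end: 11w₀L⁴/(120EI) = 5774/EI
  clockwise couple 84 at a = 7.88: M₀a(2L − a)/(2EI) = 3349/EI
  δ_0 = 9123/EI
Flexibility coefficient — unit upward force at B: δ_{BB} = L³/(3EI) = 243/EI.
Compatibility at B: δ_0 − R_B·δ_{BB} = 0, so R_B = 9123/243 = 37.54 kip.

R_B = 37.54 kip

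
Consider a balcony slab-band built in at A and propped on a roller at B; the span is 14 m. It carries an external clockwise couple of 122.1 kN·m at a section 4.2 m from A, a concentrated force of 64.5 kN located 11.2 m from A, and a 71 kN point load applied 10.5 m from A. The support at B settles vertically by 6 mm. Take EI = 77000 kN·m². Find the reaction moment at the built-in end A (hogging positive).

Release the roller at B. Primary structure: cantilever fixed at A.
Deflection at B on the released cantilever, summing each load's contribution:
  clockwise couple 122.1 at a = 4.2: M₀a(2L − a)/(2EI) = 6103/EI
  point load 64.5 at a = 11.2: Pa²(3L − a)/(6EI) = 41533/EI
  point load 71 at a = 10.5: Pa²(3L − a)/(6EI) = 41096/EI
  δ_0 = 88731/EI
Flexibility coefficient — unit upward force at B: δ_{BB} = L³/(3EI) = 914.7/EI.
With EI = 77000 kN·m²: δ_0 = 1.1524 m and δ_{BB} = 0.011879 m/kN.
Compatibility — the beam at B must follow the support down by 0.006 m: δ_0 − R_B·δ_{BB} = 0.006, so R_B = (1.1524 − 0.006)/0.011879 = 96.5 kN.
Moment equilibrium about A: M_A = Σ(load moments about A) − R_B·L = 1590 − 96.5×14 = 238.9 kN·m.

M_A = 238.9 kN·m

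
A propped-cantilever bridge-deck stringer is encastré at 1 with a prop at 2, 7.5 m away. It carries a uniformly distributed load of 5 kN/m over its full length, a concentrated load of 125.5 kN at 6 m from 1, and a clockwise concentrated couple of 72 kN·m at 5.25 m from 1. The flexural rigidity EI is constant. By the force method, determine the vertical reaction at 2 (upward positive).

Take the reaction at 2 as the redundant and release it; the primary structure is a cantilever fixed at 1.
Free-end deflection of the primary structure under the applied loading (downward +):
  UDL 5: wL⁴/(8EI) = 1978/EI
  point load 125.5 at a = 6: Pa²(3L − a)/(6EI) = 12424/EI
  clockwise couple 72 at a = 5.25: M₀a(2L − a)/(2EI) = 1843/EI
  δ_0 = 16245/EI
Flexibility coefficient — unit upward force at 2: δ_{22} = L³/(3EI) = 140.6/EI.
The prop prevents deflection at 2: R_2 = δ_0/δ_{22} = 16245/140.6 = 115.5 kN.

R_2 = 115.5 kN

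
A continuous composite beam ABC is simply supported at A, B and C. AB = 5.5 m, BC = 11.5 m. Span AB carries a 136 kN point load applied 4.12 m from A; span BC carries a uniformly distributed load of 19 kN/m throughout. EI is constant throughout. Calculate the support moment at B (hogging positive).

M_B = 252.3 kN·m

Take M_B as the redundant. Released structure: two simple spans AB and BC with a hinge at B.
Rotations at B on the released spans (each span's end-slope, ×1/EI):
  span AB: point load 136 at a = 4.12: Pab(L + a)/(6LEI) = 225.4/EI
  span BC: UDL 19: wL³/(24EI) = 1204/EI
  relative rotation θ_0 = (225.4 + 1204)/EI = 1429/EI
A unit hogging moment at B produces rotation L₁/(3EI) + L₂/(3EI) = 5.667/EI.
Compatibility: M_B·(L₁+L₂)/(3EI) = θ_0, giving M_B = 252.3 kN·m (hogging).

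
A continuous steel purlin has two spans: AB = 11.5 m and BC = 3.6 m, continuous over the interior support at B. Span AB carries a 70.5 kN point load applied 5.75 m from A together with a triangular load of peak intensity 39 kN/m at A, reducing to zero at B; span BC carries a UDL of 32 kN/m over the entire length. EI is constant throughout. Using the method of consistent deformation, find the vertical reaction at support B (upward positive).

Take M_B as the redundant. Released structure: two simple spans AB and BC with a hinge at B.
Rotations at B on the released spans (each span's end-slope, ×1/EI):
  span AB: point load 70.5 at a = 5.75: Pab(L + a)/(6LEI) = 582.7/EI
  span AB: triangular load, peak 39: 7w₀L³/(360EI) = 1153/EI
  span BC: UDL 32: wL³/(24EI) = 62.21/EI
  relative rotation θ_0 = (1736 + 62.21)/EI = 1798/EI
A unit hogging moment at B produces rotation L₁/(3EI) + L₂/(3EI) = 5.033/EI.
Compatibility: M_B·(L₁+L₂)/(3EI) = θ_0, giving M_B = 357.3 kN·m (hogging).
Span AB, ΣM about A with M_B applied at B: R_B^{AB}·11.5 = 1265 + 357.3, so R_B^{AB} = 141.1 kN and R_A = 294.8 − 141.1 = 153.7 kN.
Span BC, ΣM about C: R_B^{BC}·3.6 = 207.4 + 357.3, so R_B^{BC} = 156.8 kN and R_C = 115.2 − 156.8 = -41.64 kN.
R_B = 141.1 + 156.8 = 297.9 kN.

R_B = 297.9 kN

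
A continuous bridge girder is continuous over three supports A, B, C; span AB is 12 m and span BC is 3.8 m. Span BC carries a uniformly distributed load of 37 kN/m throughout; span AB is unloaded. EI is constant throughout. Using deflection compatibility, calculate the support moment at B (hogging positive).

Take M_B as the redundant. Released structure: two simple spans AB and BC with a hinge at B.
Rotations at B on the released spans (each span's end-slope, ×1/EI):
  span BC: UDL 37: wL³/(24EI) = 84.59/EI
  relative rotation θ_0 = (0 + 84.59)/EI = 84.59/EI
A unit hogging moment at B produces rotation L₁/(3EI) + L₂/(3EI) = 5.267/EI.
Compatibility: M_B·(L₁+L₂)/(3EI) = θ_0, giving M_B = 16.06 kN·m (hogging).

M_B = 16.06 kN·m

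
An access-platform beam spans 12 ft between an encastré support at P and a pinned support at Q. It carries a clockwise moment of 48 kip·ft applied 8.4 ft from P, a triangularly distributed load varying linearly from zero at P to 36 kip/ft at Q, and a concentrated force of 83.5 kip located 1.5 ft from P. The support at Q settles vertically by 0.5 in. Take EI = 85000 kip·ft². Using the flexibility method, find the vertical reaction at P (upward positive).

Remove the prop at Q; the released (primary) structure is a cantilever built in at P.
Deflection at Q on the released cantilever, summing each load's contribution:
  clockwise couple 48 at a = 8.4: M₀a(2L − a)/(2EI) = 3145/EI
  triangular load, peak 36 at the free end: 11w₀L⁴/(120EI) = 68429/EI
  point load 83.5 at a = 1.5: Pa²(3L − a)/(6EI) = 1080/EI
  δ_0 = 72654/EI
Flexibility coefficient — unit upward force at Q: δ_{QQ} = L³/(3EI) = 576/EI.
With EI = 85000 kip·ft²: δ_0 = 0.85475 ft and δ_{QQ} = 0.006776 ft/kip.
Compatibility — the beam at Q must follow the support down by 0.04167 ft: δ_0 − R_Q·δ_{QQ} = 0.04167, so R_Q = (0.85475 − 0.04167)/0.006776 = 120 kip.
Vertical equilibrium: R_P = ΣP − R_Q = 299.5 − 120 = 179.5 kip.

R_P = 179.5 kip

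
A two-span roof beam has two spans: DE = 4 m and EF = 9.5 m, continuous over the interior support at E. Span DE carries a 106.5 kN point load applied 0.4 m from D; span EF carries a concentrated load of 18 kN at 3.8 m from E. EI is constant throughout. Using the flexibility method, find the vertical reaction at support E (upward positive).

R_E = 31.88 kN

Release continuity at E by inserting a hinge; the redundant is the internal moment M_E. The primary structure is two simply-supported spans DE and EF.
Discontinuity in slope at E on the released structure — sum the simple-span end rotations:
  span DE: point load 106.5 at a = 0.4: Pab(L + a)/(6LEI) = 28.12/EI
  span EF: point load 18 at a = 3.8: Pab(L + b)/(6LEI) = 104/EI
  relative rotation θ_0 = (28.12 + 104)/EI = 132.1/EI
A unit hogging moment at E produces rotation L₁/(3EI) + L₂/(3EI) = 4.5/EI.
Compatibility: M_E·(L₁+L₂)/(3EI) = θ_0, giving M_E = 29.35 kN·m (hogging).
Span DE, ΣM about D with M_E applied at E: R_E^{DE}·4 = 42.6 + 29.35, so R_E^{DE} = 17.99 kN and R_D = 106.5 − 17.99 = 88.51 kN.
Span EF, ΣM about F: R_E^{EF}·9.5 = 102.6 + 29.35, so R_E^{EF} = 13.89 kN and R_F = 18 − 13.89 = 4.11 kN.
R_E = 17.99 + 13.89 = 31.88 kN.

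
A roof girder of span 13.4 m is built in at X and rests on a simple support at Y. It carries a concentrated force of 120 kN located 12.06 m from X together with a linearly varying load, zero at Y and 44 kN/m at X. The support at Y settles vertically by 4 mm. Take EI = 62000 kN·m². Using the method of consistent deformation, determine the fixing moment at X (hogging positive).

M_X = 610.4 kN·m

Remove the prop at Y; the released (primary) structure is a cantilever built in at X.
Deflection at Y on the released cantilever, summing each load's contribution:
  point load 120 at a = 12.06: Pa²(3L − a)/(6EI) = 81856/EI
  triangular load, peak 44 at the fixed end: w₀L⁴/(30EI) = 47288/EI
  δ_0 = 129144/EI
Tip deflection under a unit load at Y: L³/(3EI) = 802/EI.
With EI = 62000 kN·m²: δ_0 = 2.083 m and δ_{YY} = 0.012936 m/kN.
Compatibility — the beam at Y must follow the support down by 0.004 m: δ_0 − R_Y·δ_{YY} = 0.004, so R_Y = (2.083 − 0.004)/0.012936 = 160.7 kN.
Moment equilibrium about X: M_X = Σ(load moments about X) − R_Y·L = 2764 − 160.7×13.4 = 610.4 kN·m.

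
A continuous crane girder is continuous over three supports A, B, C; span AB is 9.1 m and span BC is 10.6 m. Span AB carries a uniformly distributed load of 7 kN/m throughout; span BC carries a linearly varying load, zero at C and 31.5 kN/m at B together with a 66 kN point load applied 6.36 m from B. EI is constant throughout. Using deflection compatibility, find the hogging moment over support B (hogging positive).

M_B = 223.7 kN·m

Take M_B as the redundant. Released structure: two simple spans AB and BC with a hinge at B.
Rotations at B on the released spans (each span's end-slope, ×1/EI):
  span AB: UDL 7: wL³/(24EI) = 219.8/EI
  span BC: triangular load, peak 31.5: w₀L³/(45EI) = 833.7/EI
  span BC: point load 66 at a = 6.36: Pab(L + b)/(6LEI) = 415.3/EI
  relative rotation θ_0 = (219.8 + 1249)/EI = 1469/EI
A unit hogging moment at B produces rotation L₁/(3EI) + L₂/(3EI) = 6.567/EI.
Compatibility: M_B·(L₁+L₂)/(3EI) = θ_0, giving M_B = 223.7 kN·m (hogging).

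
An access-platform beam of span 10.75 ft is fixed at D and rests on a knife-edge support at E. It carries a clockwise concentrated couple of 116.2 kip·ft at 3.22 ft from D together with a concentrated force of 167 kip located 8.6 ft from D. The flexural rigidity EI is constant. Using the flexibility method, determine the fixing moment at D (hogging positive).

M_D = 199.8 kip·ft

Choose R_E as the redundant. The primary structure is the cantilever fixed at D.
Primary-structure tip deflection at E by superposition:
  clockwise couple 116.2 at a = 3.22: M₀a(2L − a)/(2EI) = 3420/EI
  point load 167 at a = 8.6: Pa²(3L − a)/(6EI) = 48685/EI
  δ_0 = 52105/EI
Flexibility coefficient — unit upward force at E: δ_{EE} = L³/(3EI) = 414.1/EI.
Compatibility at E: δ_0 − R_E·δ_{EE} = 0, so R_E = 52105/414.1 = 125.8 kip.
Moment equilibrium about D: M_D = Σ(load moments about D) − R_E·L = 1552 − 125.8×10.75 = 199.8 kip·ft.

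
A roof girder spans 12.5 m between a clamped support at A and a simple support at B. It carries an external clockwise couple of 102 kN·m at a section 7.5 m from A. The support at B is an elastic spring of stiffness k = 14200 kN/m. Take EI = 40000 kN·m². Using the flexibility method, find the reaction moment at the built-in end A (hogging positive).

Choose R_B as the redundant. The primary structure is the cantilever fixed at A.
Primary-structure tip deflection at B by superposition:
  clockwise couple 102 at a = 7.5: M₀a(2L − a)/(2EI) = 6694/EI
Tip deflection under a unit load at B: L³/(3EI) = 651/EI.
With EI = 40000 kN·m²: δ_0 = 0.16734 m and δ_{BB} = 0.016276 m/kN.
Compatibility — the spring shortens by R_B/k under the reaction it provides: δ_0 − R_B·δ_{BB} = R_B/k. With 1/k = 0.00007 m/kN, R_B = δ_0 / (δ_{BB} + 1/k) = 0.16734 / (0.016276 + 0.00007) = 10.24 kN.
Moment equilibrium about A: M_A = Σ(load moments about A) − R_B·L = 102 − 10.24×12.5 = -25.97 kN·m.

M_A = -25.97 kN·m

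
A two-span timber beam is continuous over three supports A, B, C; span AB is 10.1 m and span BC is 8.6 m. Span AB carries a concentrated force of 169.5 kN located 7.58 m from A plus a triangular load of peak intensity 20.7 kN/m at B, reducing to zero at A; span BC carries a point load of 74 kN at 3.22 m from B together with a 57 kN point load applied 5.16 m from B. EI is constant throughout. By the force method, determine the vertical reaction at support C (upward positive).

R_C = 24.56 kN

Insert a hinge at B; M_B is the redundant, and each span becomes simply supported.
Rotations at B on the released spans (each span's end-slope, ×1/EI):
  span AB: point load 169.5 at a = 7.58: Pab(L + a)/(6LEI) = 944.6/EI
  span AB: triangular load, peak 20.7: w₀L³/(45EI) = 473.9/EI
  span BC: point load 74 at a = 3.22: Pab(L + b)/(6LEI) = 347.3/EI
  span BC: point load 57 at a = 5.16: Pab(L + b)/(6LEI) = 236.1/EI
  relative rotation θ_0 = (1419 + 583.4)/EI = 2002/EI
A unit hogging moment at B produces rotation L₁/(3EI) + L₂/(3EI) = 6.233/EI.
Compatibility: M_B·(L₁+L₂)/(3EI) = θ_0, giving M_B = 321.2 kN·m (hogging).
Span BC, ΣM about C: R_B^{BC}·8.6 = 594.2 + 321.2, so R_B^{BC} = 106.4 kN and R_C = 131 − 106.4 = 24.56 kN.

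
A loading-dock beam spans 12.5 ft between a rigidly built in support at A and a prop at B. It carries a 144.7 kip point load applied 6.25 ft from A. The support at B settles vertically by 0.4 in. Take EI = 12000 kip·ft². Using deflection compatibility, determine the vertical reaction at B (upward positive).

Release the roller at B. Primary structure: cantilever fixed at A.
Downward deflection at the released point B due to the loads:
  point load 144.7 at a = 6.25: Pa²(3L − a)/(6EI) = 29439/EI
Tip deflection under a unit load at B: L³/(3EI) = 651/EI.
With EI = 12000 kip·ft²: δ_0 = 2.4533 ft and δ_{BB} = 0.054253 ft/kip.
Compatibility — the beam at B must follow the support down by 0.03333 ft: δ_0 − R_B·δ_{BB} = 0.03333, so R_B = (2.4533 − 0.03333)/0.054253 = 44.6 kip.

R_B = 44.6 kip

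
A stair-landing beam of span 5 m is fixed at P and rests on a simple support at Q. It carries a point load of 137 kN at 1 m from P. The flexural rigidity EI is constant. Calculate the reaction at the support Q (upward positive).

Choose R_Q as the redundant. The primary structure is the cantilever fixed at P.
Downward deflection at the released point Q due to the loads:
  point load 137 at a = 1: Pa²(3L − a)/(6EI) = 319.7/EI
Tip deflection under a unit load at Q: L³/(3EI) = 41.67/EI.
The prop prevents deflection at Q: R_Q = δ_0/δ_{QQ} = 319.7/41.67 = 7.672 kN.

R_Q = 7.672 kN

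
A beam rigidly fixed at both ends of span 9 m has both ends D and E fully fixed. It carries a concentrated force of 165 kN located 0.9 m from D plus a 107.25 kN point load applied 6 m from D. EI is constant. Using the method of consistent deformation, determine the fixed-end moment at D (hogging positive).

M_D = 191.8 kN·m

Take the two fixed-end moments M_D, M_E as redundants; the released structure is the simple span DE.
On the primary (simply-supported) span, the end slopes from the loading are:
  at D: point load 165 at a = 0.9: Pab(L + b)/(6LEI) = 380.9/EI
  at E: point load 165 at a = 0.9: Pab(L + a)/(6LEI) = 220.5/EI
  at D: point load 107.25 at a = 6: Pab(L + b)/(6LEI) = 429/EI
  at E: point load 107.25 at a = 6: Pab(L + a)/(6LEI) = 536.2/EI
  θ_D0 = 809.9/EI,  θ_E0 = 756.8/EI
Flexibility coefficients: a unit moment at one end gives L/(3EI) there and L/(6EI) at the far end, so f₁₁ = f₂₂ = 3/EI and f₁₂ = f₂₁ = 1.5/EI.
Compatibility — zero rotation at each built-in end:
  3 M_D + 1.5 M_E = 809.9
  1.5 M_D + 3 M_E = 756.8
Solving the pair gives M_D = 191.8 kN·m and M_E = 156.4 kN·m (hogging).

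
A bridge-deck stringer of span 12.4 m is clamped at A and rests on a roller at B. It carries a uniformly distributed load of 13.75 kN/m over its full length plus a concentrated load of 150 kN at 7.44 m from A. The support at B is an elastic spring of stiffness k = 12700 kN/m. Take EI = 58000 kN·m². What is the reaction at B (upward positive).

R_B = 127.8 kN

Remove the prop at B; the released (primary) structure is a cantilever built in at A.
Primary-structure tip deflection at B by superposition:
  UDL 13.75: wL⁴/(8EI) = 40635/EI
  point load 150 at a = 7.44: Pa²(3L − a)/(6EI) = 41183/EI
  δ_0 = 81818/EI
Tip deflection under a unit load at B: L³/(3EI) = 635.5/EI.
With EI = 58000 kN·m²: δ_0 = 1.4107 m and δ_{BB} = 0.010958 m/kN.
Compatibility — the spring shortens by R_B/k under the reaction it provides: δ_0 − R_B·δ_{BB} = R_B/k. With 1/k = 0.000079 m/kN, R_B = δ_0 / (δ_{BB} + 1/k) = 1.4107 / (0.010958 + 0.000079) = 127.8 kN.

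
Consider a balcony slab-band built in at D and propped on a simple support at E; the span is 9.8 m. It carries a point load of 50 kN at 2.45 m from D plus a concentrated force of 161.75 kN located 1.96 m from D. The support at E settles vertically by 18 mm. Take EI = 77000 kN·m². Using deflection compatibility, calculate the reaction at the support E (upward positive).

Remove the prop at E; the released (primary) structure is a cantilever built in at D.
Downward deflection at the released point E due to the loads:
  point load 50 at a = 2.45: Pa²(3L − a)/(6EI) = 1348/EI
  point load 161.75 at a = 1.96: Pa²(3L − a)/(6EI) = 2842/EI
  δ_0 = 4190/EI
Flexibility coefficient — unit upward force at E: δ_{EE} = L³/(3EI) = 313.7/EI.
With EI = 77000 kN·m²: δ_0 = 0.054413 m and δ_{EE} = 0.004074 m/kN.
Compatibility — the beam at E must follow the support down by 0.018 m: δ_0 − R_E·δ_{EE} = 0.018, so R_E = (0.054413 − 0.018)/0.004074 = 8.937 kN.

R_E = 8.937 kN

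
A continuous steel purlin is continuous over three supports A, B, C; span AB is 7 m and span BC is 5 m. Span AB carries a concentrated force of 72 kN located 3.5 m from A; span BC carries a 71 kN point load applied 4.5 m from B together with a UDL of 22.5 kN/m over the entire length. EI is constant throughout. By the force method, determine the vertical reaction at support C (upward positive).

R_C = 101.8 kN

Insert a hinge at B; M_B is the redundant, and each span becomes simply supported.
Rotations at B on the released spans (each span's end-slope, ×1/EI):
  span AB: point load 72 at a = 3.5: Pab(L + a)/(6LEI) = 220.5/EI
  span BC: point load 71 at a = 4.5: Pab(L + b)/(6LEI) = 29.29/EI
  span BC: UDL 22.5: wL³/(24EI) = 117.2/EI
  relative rotation θ_0 = (220.5 + 146.5)/EI = 367/EI
A unit hogging moment at B produces rotation L₁/(3EI) + L₂/(3EI) = 4/EI.
Slope continuity at B: θ_0 = M_B·4/EI, so M_B = 367/4 = 91.74 kN·m (hogging).
Span BC, ΣM about C: R_B^{BC}·5 = 316.8 + 91.74, so R_B^{BC} = 81.7 kN and R_C = 183.5 − 81.7 = 101.8 kN.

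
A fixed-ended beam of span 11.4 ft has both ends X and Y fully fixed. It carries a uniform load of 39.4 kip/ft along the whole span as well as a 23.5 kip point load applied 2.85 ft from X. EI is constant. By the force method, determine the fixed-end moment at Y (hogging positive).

M_Y = 439.3 kip·ft

Release both end moments; the primary structure is a simply-supported span XY with redundants M_X and M_Y.
End rotations of the released simple span under the applied load (×1/EI):
  at X: UDL 39.4: wL³/(24EI) = 2432/EI
  at Y: UDL 39.4: wL³/(24EI) = 2432/EI
  at X: point load 23.5 at a = 2.85: Pab(L + b)/(6LEI) = 167/EI
  at Y: point load 23.5 at a = 2.85: Pab(L + a)/(6LEI) = 119.3/EI
  θ_X0 = 2599/EI,  θ_Y0 = 2552/EI
Flexibility coefficients: a unit moment at one end gives L/(3EI) there and L/(6EI) at the far end, so f₁₁ = f₂₂ = 3.8/EI and f₁₂ = f₂₁ = 1.9/EI.
Compatibility — zero rotation at each built-in end:
  3.8 M_X + 1.9 M_Y = 2599
  1.9 M_X + 3.8 M_Y = 2552
Solving the pair gives M_X = 464.4 kip·ft and M_Y = 439.3 kip·ft (hogging).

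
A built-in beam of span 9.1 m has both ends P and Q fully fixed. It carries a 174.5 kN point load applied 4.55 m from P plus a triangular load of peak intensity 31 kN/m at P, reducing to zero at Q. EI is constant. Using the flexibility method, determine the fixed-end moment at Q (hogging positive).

Take the two fixed-end moments M_P, M_Q as redundants; the released structure is the simple span PQ.
On the primary (simply-supported) span, the end slopes from the loading are:
  at P: point load 174.5 at a = 4.55: Pab(L + b)/(6LEI) = 903.1/EI
  at Q: point load 174.5 at a = 4.55: Pab(L + a)/(6LEI) = 903.1/EI
  at P: triangular load, peak 31: w₀L³/(45EI) = 519.1/EI
  at Q: triangular load, peak 31: 7w₀L³/(360EI) = 454.2/EI
  θ_P0 = 1422/EI,  θ_Q0 = 1357/EI
Flexibility coefficients: a unit moment at one end gives L/(3EI) there and L/(6EI) at the far end, so f₁₁ = f₂₂ = 3.033/EI and f₁₂ = f₂₁ = 1.517/EI.
Compatibility — zero rotation at each built-in end:
  3.033 M_P + 1.517 M_Q = 1422
  1.517 M_P + 3.033 M_Q = 1357
Solving the pair gives M_P = 326.8 kN·m and M_Q = 284.1 kN·m (hogging).

M_Q = 284.1 kN·m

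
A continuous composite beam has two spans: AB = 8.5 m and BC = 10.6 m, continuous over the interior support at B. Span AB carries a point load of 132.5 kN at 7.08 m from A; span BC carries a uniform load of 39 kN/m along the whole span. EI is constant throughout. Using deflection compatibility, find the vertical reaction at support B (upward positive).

R_B = 395.1 kN

Insert a hinge at B; M_B is the redundant, and each span becomes simply supported.
End slopes at the hinge B, treating each span as simply supported:
  span AB: point load 132.5 at a = 7.08: Pab(L + a)/(6LEI) = 406.9/EI
  span BC: UDL 39: wL³/(24EI) = 1935/EI
  relative rotation θ_0 = (406.9 + 1935)/EI = 2342/EI
A unit hogging moment at B produces rotation L₁/(3EI) + L₂/(3EI) = 6.367/EI.
Compatibility: M_B·(L₁+L₂)/(3EI) = θ_0, giving M_B = 367.9 kN·m (hogging).
Span AB, ΣM about A with M_B applied at B: R_B^{AB}·8.5 = 938.1 + 367.9, so R_B^{AB} = 153.6 kN and R_A = 132.5 − 153.6 = -21.15 kN.
Span BC, ΣM about C: R_B^{BC}·10.6 = 2191 + 367.9, so R_B^{BC} = 241.4 kN and R_C = 413.4 − 241.4 = 172 kN.
R_B = 153.6 + 241.4 = 395.1 kN.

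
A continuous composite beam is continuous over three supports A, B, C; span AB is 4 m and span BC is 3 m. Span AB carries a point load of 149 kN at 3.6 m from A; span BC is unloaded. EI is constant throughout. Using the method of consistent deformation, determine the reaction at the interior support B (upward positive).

Release continuity at B by inserting a hinge; the redundant is the internal moment M_B. The primary structure is two simply-supported spans AB and BC.
Discontinuity in slope at B on the released structure — sum the simple-span end rotations:
  span AB: point load 149 at a = 3.6: Pab(L + a)/(6LEI) = 67.94/EI
  relative rotation θ_0 = (67.94 + 0)/EI = 67.94/EI
A unit hogging moment at B produces rotation L₁/(3EI) + L₂/(3EI) = 2.333/EI.
Slope continuity at B: θ_0 = M_B·2.333/EI, so M_B = 67.94/2.333 = 29.12 kN·m (hogging).
Span AB, ΣM about A with M_B applied at B: R_B^{AB}·4 = 536.4 + 29.12, so R_B^{AB} = 141.4 kN and R_A = 149 − 141.4 = 7.62 kN.
Span BC, ΣM about C: R_B^{BC}·3 = 0 + 29.12, so R_B^{BC} = 9.706 kN and R_C = 0 − 9.706 = -9.706 kN.
R_B = 141.4 + 9.706 = 151.1 kN.

R_B = 151.1 kN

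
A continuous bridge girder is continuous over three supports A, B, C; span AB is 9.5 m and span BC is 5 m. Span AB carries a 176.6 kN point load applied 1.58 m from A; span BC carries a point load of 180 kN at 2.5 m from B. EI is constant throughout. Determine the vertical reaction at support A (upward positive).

Take M_B as the redundant. Released structure: two simple spans AB and BC with a hinge at B.
Discontinuity in slope at B on the released structure — sum the simple-span end rotations:
  span AB: point load 176.6 at a = 1.58: Pab(L + a)/(6LEI) = 429.6/EI
  span BC: point load 180 at a = 2.5: Pab(L + b)/(6LEI) = 281.2/EI
  relative rotation θ_0 = (429.6 + 281.2)/EI = 710.8/EI
A unit hogging moment at B produces rotation L₁/(3EI) + L₂/(3EI) = 4.833/EI.
Compatibility: M_B·(L₁+L₂)/(3EI) = θ_0, giving M_B = 147.1 kN·m (hogging).
Span AB, ΣM about A with M_B applied at B: R_B^{AB}·9.5 = 279 + 147.1, so R_B^{AB} = 44.85 kN and R_A = 176.6 − 44.85 = 131.7 kN.

R_A = 131.7 kN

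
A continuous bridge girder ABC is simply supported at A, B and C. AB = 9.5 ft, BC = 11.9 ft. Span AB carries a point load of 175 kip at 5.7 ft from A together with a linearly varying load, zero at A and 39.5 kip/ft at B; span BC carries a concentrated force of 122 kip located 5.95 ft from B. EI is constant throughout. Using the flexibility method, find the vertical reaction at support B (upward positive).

R_B = 366.5 kip

Release continuity at B by inserting a hinge; the redundant is the internal moment M_B. The primary structure is two simply-supported spans AB and BC.
Rotations at B on the released spans (each span's end-slope, ×1/EI):
  span AB: point load 175 at a = 5.7: Pab(L + a)/(6LEI) = 1011/EI
  span AB: triangular load, peak 39.5: w₀L³/(45EI) = 752.6/EI
  span BC: point load 122 at a = 5.95: Pab(L + b)/(6LEI) = 1080/EI
  relative rotation θ_0 = (1763 + 1080)/EI = 2843/EI
A unit hogging moment at B produces rotation L₁/(3EI) + L₂/(3EI) = 7.133/EI.
Slope continuity at B: θ_0 = M_B·7.133/EI, so M_B = 2843/7.133 = 398.6 kip·ft (hogging).
Span AB, ΣM about A with M_B applied at B: R_B^{AB}·9.5 = 2186 + 398.6, so R_B^{AB} = 272 kip and R_A = 362.6 − 272 = 90.59 kip.
Span BC, ΣM about C: R_B^{BC}·11.9 = 725.9 + 398.6, so R_B^{BC} = 94.49 kip and R_C = 122 − 94.49 = 27.51 kip.
R_B = 272 + 94.49 = 366.5 kip.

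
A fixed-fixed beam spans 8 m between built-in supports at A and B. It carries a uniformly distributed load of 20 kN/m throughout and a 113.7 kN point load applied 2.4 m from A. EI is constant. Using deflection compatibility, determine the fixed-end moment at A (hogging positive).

Release both end moments; the primary structure is a simply-supported span AB with redundants M_A and M_B.
Simple-span end rotations at A and B under the given loads:
  at A: UDL 20: wL³/(24EI) = 426.7/EI
  at B: UDL 20: wL³/(24EI) = 426.7/EI
  at A: point load 113.7 at a = 2.4: Pab(L + b)/(6LEI) = 433/EI
  at B: point load 113.7 at a = 2.4: Pab(L + a)/(6LEI) = 331.1/EI
  θ_A0 = 859.6/EI,  θ_B0 = 757.8/EI
Flexibility coefficients: a unit moment at one end gives L/(3EI) there and L/(6EI) at the far end, so f₁₁ = f₂₂ = 2.667/EI and f₁₂ = f₂₁ = 1.333/EI.
Compatibility — zero rotation at each built-in end:
  2.667 M_A + 1.333 M_B = 859.6
  1.333 M_A + 2.667 M_B = 757.8
Solving the pair gives M_A = 240.4 kN·m and M_B = 164 kN·m (hogging).

M_A = 240.4 kN·m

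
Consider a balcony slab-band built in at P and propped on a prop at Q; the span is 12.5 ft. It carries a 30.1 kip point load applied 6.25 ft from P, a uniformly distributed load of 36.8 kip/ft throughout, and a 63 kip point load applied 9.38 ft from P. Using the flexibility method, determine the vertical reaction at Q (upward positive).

R_Q = 221.8 kip

Release the roller at Q. Primary structure: cantilever fixed at P.
Downward deflection at the released point Q due to the loads:
  point load 30.1 at a = 6.25: Pa²(3L − a)/(6EI) = 6124/EI
  UDL 36.8: wL⁴/(8EI) = 112305/EI
  point load 63 at a = 9.38: Pa²(3L − a)/(6EI) = 25978/EI
  δ_0 = 144407/EI
Flexibility coefficient — unit upward force at Q: δ_{QQ} = L³/(3EI) = 651/EI.
Compatibility at Q: δ_0 − R_Q·δ_{QQ} = 0, so R_Q = 144407/651 = 221.8 kip.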